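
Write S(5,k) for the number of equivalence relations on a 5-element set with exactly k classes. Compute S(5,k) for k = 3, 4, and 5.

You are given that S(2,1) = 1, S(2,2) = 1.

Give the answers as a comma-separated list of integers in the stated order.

r3: T_3,1=1×1+0=1; T_3,2=2×1+1=3; T_3,3=3×0+1=1
r4: T_4,2=2×3+1=7; T_4,3=3×1+3=6; T_4,4=4×0+1=1
r5: T_5,3=3×6+7=25; T_5,4=4×1+6=10; T_5,5=5×0+1=1
Read S(5,3) = 25, S(5,4) = 10, S(5,5) = 1.

25, 10, 1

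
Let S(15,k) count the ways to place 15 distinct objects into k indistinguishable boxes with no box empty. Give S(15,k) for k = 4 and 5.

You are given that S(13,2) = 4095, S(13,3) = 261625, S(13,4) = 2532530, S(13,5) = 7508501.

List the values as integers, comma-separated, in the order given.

row 14: T[14][3]=3·261625+4095=788970  T[14][4]=4·2532530+261625=10391745  T[14][5]=5·7508501+2532530=40075035
row 15: T[15][4]=4·10391745+788970=42355950  T[15][5]=5·40075035+10391745=210766920
Read S(15,4) = 42355950, S(15,5) = 210766920.

42355950, 210766920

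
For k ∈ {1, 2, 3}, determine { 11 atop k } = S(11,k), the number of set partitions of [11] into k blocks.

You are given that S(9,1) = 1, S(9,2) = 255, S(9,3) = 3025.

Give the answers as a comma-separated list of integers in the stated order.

1, 1023, 28501

[10] T[10,1]:1*1+0=1 · T[10,2]:2*255+1=511 · T[10,3]:3*3025+255=9330
[11] T[11,1]:1*1+0=1 · T[11,2]:2*511+1=1023 · T[11,3]:3*9330+511=28501
Read S(11,1) = 1, S(11,2) = 1023, S(11,3) = 28501.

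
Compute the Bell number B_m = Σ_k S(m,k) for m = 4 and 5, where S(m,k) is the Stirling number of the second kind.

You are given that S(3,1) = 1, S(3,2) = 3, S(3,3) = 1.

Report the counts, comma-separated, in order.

r4: T_4,1=1×1+0=1; T_4,2=2×3+1=7; T_4,3=3×1+3=6; T_4,4=4×0+1=1
r5: T_5,1=1×1+0=1; T_5,2=2×7+1=15; T_5,3=3×6+7=25; T_5,4=4×1+6=10; T_5,5=5×0+1=1
B_4 = ΣS(4,k) = 1+7+6+1 = 15
B_5 = ΣS(5,k) = 1+15+25+10+1 = 52

15, 52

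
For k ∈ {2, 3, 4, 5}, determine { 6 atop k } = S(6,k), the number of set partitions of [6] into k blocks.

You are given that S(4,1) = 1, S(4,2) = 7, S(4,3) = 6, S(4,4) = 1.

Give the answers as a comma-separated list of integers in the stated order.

row 5: T[5][1]=1·1+0=1  T[5][2]=2·7+1=15  T[5][3]=3·6+7=25  T[5][4]=4·1+6=10  T[5][5]=5·0+1=1
row 6: T[6][2]=2·15+1=31  T[6][3]=3·25+15=90  T[6][4]=4·10+25=65  T[6][5]=5·1+10=15
Read S(6,2) = 31, S(6,3) = 90, S(6,4) = 65, S(6,5) = 15.

31, 90, 65, 15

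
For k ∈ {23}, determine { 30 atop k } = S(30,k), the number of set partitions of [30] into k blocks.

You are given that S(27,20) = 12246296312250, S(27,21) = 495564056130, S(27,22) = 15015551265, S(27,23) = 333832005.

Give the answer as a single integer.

i=28: T(28,21)=12246296312250+21·495564056130=22653141490980 | T(28,22)=495564056130+22·15015551265=825906183960 | T(28,23)=15015551265+23·333832005=22693687380
i=29: T(29,22)=22653141490980+22·825906183960=40823077538100 | T(29,23)=825906183960+23·22693687380=1347860993700
i=30: T(30,23)=40823077538100+23·1347860993700=71823880393200
Read S(30,23) = 71823880393200.

71823880393200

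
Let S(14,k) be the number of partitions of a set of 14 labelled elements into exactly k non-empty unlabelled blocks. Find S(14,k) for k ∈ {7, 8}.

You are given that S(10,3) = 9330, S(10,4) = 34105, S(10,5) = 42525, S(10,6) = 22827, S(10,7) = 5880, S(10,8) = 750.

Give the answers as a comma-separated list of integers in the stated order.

49329280, 20912320

@11  (11,4):34105·4+9330→145750, (11,5):42525·5+34105→246730, (11,6):22827·6+42525→179487, (11,7):5880·7+22827→63987, (11,8):750·8+5880→11880
@12  (12,5):246730·5+145750→1379400, (12,6):179487·6+246730→1323652, (12,7):63987·7+179487→627396, (12,8):11880·8+63987→159027
@13  (13,6):1323652·6+1379400→9321312, (13,7):627396·7+1323652→5715424, (13,8):159027·8+627396→1899612
@14  (14,7):5715424·7+9321312→49329280, (14,8):1899612·8+5715424→20912320
Read S(14,7) = 49329280, S(14,8) = 20912320.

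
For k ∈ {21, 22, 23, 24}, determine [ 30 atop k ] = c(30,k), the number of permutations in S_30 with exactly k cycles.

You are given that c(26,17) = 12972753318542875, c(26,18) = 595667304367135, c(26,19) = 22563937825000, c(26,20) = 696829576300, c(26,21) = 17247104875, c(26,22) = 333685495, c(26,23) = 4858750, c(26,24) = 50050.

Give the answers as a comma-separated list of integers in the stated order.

248526574856284725, 7860403394108265, 207912996295875, 4539323721075

row 27: T[27][18]=26·595667304367135+12972753318542875=28460103232088385  T[27][19]=26·22563937825000+595667304367135=1182329687817135  T[27][20]=26·696829576300+22563937825000=40681506808800  T[27][21]=26·17247104875+696829576300=1145254303050  T[27][22]=26·333685495+17247104875=25922927745  T[27][23]=26·4858750+333685495=460012995  T[27][24]=26·50050+4858750=6160050
row 28: T[28][19]=27·1182329687817135+28460103232088385=60383004803151030  T[28][20]=27·40681506808800+1182329687817135=2280730371654735  T[28][21]=27·1145254303050+40681506808800=71603372991150  T[28][22]=27·25922927745+1145254303050=1845173352165  T[28][23]=27·460012995+25922927745=38343278610  T[28][24]=27·6160050+460012995=626334345
row 29: T[29][20]=28·2280730371654735+60383004803151030=124243455209483610  T[29][21]=28·71603372991150+2280730371654735=4285624815406935  T[29][22]=28·1845173352165+71603372991150=123268226851770  T[29][23]=28·38343278610+1845173352165=2918785153245  T[29][24]=28·626334345+38343278610=55880640270
row 30: T[30][21]=29·4285624815406935+124243455209483610=248526574856284725  T[30][22]=29·123268226851770+4285624815406935=7860403394108265  T[30][23]=29·2918785153245+123268226851770=207912996295875  T[30][24]=29·55880640270+2918785153245=4539323721075
Read c(30,21) = 248526574856284725, c(30,22) = 7860403394108265, c(30,23) = 207912996295875, c(30,24) = 4539323721075.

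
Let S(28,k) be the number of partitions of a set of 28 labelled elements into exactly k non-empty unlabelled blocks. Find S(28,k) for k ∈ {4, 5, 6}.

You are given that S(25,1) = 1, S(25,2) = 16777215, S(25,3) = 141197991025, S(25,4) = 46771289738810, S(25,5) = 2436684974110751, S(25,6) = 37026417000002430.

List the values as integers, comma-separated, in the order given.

r26: T_26,2=2×16777215+1=33554431; T_26,3=3×141197991025+16777215=423610750290; T_26,4=4×46771289738810+141197991025=187226356946265; T_26,5=5×2436684974110751+46771289738810=12230196160292565; T_26,6=6×37026417000002430+2436684974110751=224595186974125331
r27: T_27,3=3×423610750290+33554431=1270865805301; T_27,4=4×187226356946265+423610750290=749329038535350; T_27,5=5×12230196160292565+187226356946265=61338207158409090; T_27,6=6×224595186974125331+12230196160292565=1359801318005044551
r28: T_28,4=4×749329038535350+1270865805301=2998587019946701; T_28,5=5×61338207158409090+749329038535350=307440364830580800; T_28,6=6×1359801318005044551+61338207158409090=8220146115188676396
Read S(28,4) = 2998587019946701, S(28,5) = 307440364830580800, S(28,6) = 8220146115188676396.

2998587019946701, 307440364830580800, 8220146115188676396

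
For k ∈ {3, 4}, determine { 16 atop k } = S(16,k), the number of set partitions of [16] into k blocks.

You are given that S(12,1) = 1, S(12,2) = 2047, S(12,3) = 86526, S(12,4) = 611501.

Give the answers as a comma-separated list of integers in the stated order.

@13  (13,1):1·1+0→1, (13,2):2047·2+1→4095, (13,3):86526·3+2047→261625, (13,4):611501·4+86526→2532530
@14  (14,1):1·1+0→1, (14,2):4095·2+1→8191, (14,3):261625·3+4095→788970, (14,4):2532530·4+261625→10391745
@15  (15,2):8191·2+1→16383, (15,3):788970·3+8191→2375101, (15,4):10391745·4+788970→42355950
@16  (16,3):2375101·3+16383→7141686, (16,4):42355950·4+2375101→171798901
Read S(16,3) = 7141686, S(16,4) = 171798901.

7141686, 171798901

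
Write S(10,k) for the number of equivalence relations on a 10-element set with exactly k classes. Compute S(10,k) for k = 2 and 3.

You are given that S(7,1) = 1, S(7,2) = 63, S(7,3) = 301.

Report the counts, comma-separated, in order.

511, 9330

row 8: T[8][1]=1·1+0=1  T[8][2]=2·63+1=127  T[8][3]=3·301+63=966
row 9: T[9][1]=1·1+0=1  T[9][2]=2·127+1=255  T[9][3]=3·966+127=3025
row 10: T[10][2]=2·255+1=511  T[10][3]=3·3025+255=9330
Read S(10,2) = 511, S(10,3) = 9330.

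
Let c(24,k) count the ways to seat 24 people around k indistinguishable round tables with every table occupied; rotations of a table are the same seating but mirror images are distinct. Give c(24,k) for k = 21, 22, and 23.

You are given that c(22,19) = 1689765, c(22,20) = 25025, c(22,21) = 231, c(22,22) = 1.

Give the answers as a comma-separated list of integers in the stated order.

@23  (23,20):25025·22+1689765→2240315, (23,21):231·22+25025→30107, (23,22):1·22+231→253, (23,23):0·22+1→1
@24  (24,21):30107·23+2240315→2932776, (24,22):253·23+30107→35926, (24,23):1·23+253→276
Read c(24,21) = 2932776, c(24,22) = 35926, c(24,23) = 276.

2932776, 35926, 276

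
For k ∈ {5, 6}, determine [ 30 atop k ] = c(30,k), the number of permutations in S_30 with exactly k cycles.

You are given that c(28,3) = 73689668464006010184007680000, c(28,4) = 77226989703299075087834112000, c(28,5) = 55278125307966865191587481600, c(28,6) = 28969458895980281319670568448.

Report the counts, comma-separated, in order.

49361465831621147825759587123200, 26751280755793398822580822142976

r29: T_29,4=28×77226989703299075087834112000+73689668464006010184007680000=2236045380156380112643362816000; T_29,5=28×55278125307966865191587481600+77226989703299075087834112000=1625014498326371300452283596800; T_29,6=28×28969458895980281319670568448+55278125307966865191587481600=866422974395414742142363398144
r30: T_30,5=29×1625014498326371300452283596800+2236045380156380112643362816000=49361465831621147825759587123200; T_30,6=29×866422974395414742142363398144+1625014498326371300452283596800=26751280755793398822580822142976
Read c(30,5) = 49361465831621147825759587123200, c(30,6) = 26751280755793398822580822142976.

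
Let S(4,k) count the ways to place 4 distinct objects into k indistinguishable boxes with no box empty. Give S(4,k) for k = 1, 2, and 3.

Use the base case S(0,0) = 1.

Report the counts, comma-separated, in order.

1, 7, 6

[1] T[1,1]:1*0+1=1
[2] T[2,1]:1*1+0=1 · T[2,2]:2*0+1=1
[3] T[3,1]:1*1+0=1 · T[3,2]:2*1+1=3 · T[3,3]:3*0+1=1
[4] T[4,1]:1*1+0=1 · T[4,2]:2*3+1=7 · T[4,3]:3*1+3=6
Read S(4,1) = 1, S(4,2) = 7, S(4,3) = 6.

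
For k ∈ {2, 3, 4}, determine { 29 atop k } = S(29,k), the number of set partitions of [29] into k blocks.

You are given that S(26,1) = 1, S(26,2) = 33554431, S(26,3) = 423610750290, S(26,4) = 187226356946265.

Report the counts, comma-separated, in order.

268435455, 11438127792025, 11998160744311570

[27] T[27,1]:1*1+0=1 · T[27,2]:2*33554431+1=67108863 · T[27,3]:3*423610750290+33554431=1270865805301 · T[27,4]:4*187226356946265+423610750290=749329038535350
[28] T[28,1]:1*1+0=1 · T[28,2]:2*67108863+1=134217727 · T[28,3]:3*1270865805301+67108863=3812664524766 · T[28,4]:4*749329038535350+1270865805301=2998587019946701
[29] T[29,2]:2*134217727+1=268435455 · T[29,3]:3*3812664524766+134217727=11438127792025 · T[29,4]:4*2998587019946701+3812664524766=11998160744311570
Read S(29,2) = 268435455, S(29,3) = 11438127792025, S(29,4) = 11998160744311570.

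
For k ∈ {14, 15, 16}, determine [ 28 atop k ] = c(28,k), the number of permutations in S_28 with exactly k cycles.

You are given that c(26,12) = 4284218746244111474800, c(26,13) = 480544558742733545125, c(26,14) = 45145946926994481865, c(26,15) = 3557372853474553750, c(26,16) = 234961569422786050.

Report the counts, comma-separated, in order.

i=27: T(27,13)=4284218746244111474800+26·480544558742733545125=16778377273555183648050 | T(27,14)=480544558742733545125+26·45145946926994481865=1654339178844590073615 | T(27,15)=45145946926994481865+26·3557372853474553750=137637641117332879365 | T(27,16)=3557372853474553750+26·234961569422786050=9666373658466991050
i=28: T(28,14)=16778377273555183648050+27·1654339178844590073615=61445535102359115635655 | T(28,15)=1654339178844590073615+27·137637641117332879365=5370555489012577816470 | T(28,16)=137637641117332879365+27·9666373658466991050=398629729895941637715
Read c(28,14) = 61445535102359115635655, c(28,15) = 5370555489012577816470, c(28,16) = 398629729895941637715.

61445535102359115635655, 5370555489012577816470, 398629729895941637715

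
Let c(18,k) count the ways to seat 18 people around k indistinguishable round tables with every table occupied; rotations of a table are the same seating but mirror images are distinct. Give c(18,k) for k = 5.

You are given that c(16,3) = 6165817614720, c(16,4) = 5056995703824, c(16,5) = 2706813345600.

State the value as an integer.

row 17: T[17][4]=16·5056995703824+6165817614720=87077748875904  T[17][5]=16·2706813345600+5056995703824=48366009233424
row 18: T[18][5]=17·48366009233424+87077748875904=909299905844112
Read c(18,5) = 909299905844112.

909299905844112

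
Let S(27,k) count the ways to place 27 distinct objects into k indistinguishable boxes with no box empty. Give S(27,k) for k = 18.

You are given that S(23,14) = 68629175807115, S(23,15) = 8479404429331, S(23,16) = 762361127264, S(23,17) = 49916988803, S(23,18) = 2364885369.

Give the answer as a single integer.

3270191625210510

i=24: T(24,15)=68629175807115+15·8479404429331=195820242247080 | T(24,16)=8479404429331+16·762361127264=20677182465555 | T(24,17)=762361127264+17·49916988803=1610949936915 | T(24,18)=49916988803+18·2364885369=92484925445
i=25: T(25,16)=195820242247080+16·20677182465555=526655161695960 | T(25,17)=20677182465555+17·1610949936915=48063331393110 | T(25,18)=1610949936915+18·92484925445=3275678594925
i=26: T(26,17)=526655161695960+17·48063331393110=1343731795378830 | T(26,18)=48063331393110+18·3275678594925=107025546101760
i=27: T(27,18)=1343731795378830+18·107025546101760=3270191625210510
Read S(27,18) = 3270191625210510.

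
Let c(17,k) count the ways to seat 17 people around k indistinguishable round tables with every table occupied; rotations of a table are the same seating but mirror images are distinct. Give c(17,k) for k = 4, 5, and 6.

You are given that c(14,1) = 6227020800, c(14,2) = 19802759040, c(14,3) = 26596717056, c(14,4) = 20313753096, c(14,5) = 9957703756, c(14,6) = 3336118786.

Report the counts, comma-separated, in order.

[15] T[15,2]:14*19802759040+6227020800=283465647360 · T[15,3]:14*26596717056+19802759040=392156797824 · T[15,4]:14*20313753096+26596717056=310989260400 · T[15,5]:14*9957703756+20313753096=159721605680 · T[15,6]:14*3336118786+9957703756=56663366760
[16] T[16,3]:15*392156797824+283465647360=6165817614720 · T[16,4]:15*310989260400+392156797824=5056995703824 · T[16,5]:15*159721605680+310989260400=2706813345600 · T[16,6]:15*56663366760+159721605680=1009672107080
[17] T[17,4]:16*5056995703824+6165817614720=87077748875904 · T[17,5]:16*2706813345600+5056995703824=48366009233424 · T[17,6]:16*1009672107080+2706813345600=18861567058880
Read c(17,4) = 87077748875904, c(17,5) = 48366009233424, c(17,6) = 18861567058880.

87077748875904, 48366009233424, 18861567058880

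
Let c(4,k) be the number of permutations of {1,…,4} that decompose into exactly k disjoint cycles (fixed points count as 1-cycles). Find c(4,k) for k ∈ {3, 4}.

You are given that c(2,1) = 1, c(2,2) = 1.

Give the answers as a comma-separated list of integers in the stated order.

6, 1

row 3: T[3][2]=2·1+1=3  T[3][3]=2·0+1=1
row 4: T[4][3]=3·1+3=6  T[4][4]=3·0+1=1
Read c(4,3) = 6, c(4,4) = 1.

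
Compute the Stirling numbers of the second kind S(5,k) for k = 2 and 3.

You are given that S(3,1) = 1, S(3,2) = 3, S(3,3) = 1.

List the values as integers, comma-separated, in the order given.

15, 25

r4: T_4,1=1×1+0=1; T_4,2=2×3+1=7; T_4,3=3×1+3=6
r5: T_5,2=2×7+1=15; T_5,3=3×6+7=25
Read S(5,2) = 15, S(5,3) = 25.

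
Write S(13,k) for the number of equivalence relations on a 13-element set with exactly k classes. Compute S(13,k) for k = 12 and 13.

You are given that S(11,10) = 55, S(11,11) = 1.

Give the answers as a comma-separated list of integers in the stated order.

[12] T[12,11]:11*1+55=66 · T[12,12]:12*0+1=1
[13] T[13,12]:12*1+66=78 · T[13,13]:13*0+1=1
Read S(13,12) = 78, S(13,13) = 1.

78, 1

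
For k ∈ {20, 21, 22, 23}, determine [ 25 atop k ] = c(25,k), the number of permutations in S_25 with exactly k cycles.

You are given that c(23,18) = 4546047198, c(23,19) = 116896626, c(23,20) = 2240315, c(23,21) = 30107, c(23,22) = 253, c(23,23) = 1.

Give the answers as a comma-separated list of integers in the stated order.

11276842500, 238810495, 3795000, 42550

r24: T_24,19=23×116896626+4546047198=7234669596; T_24,20=23×2240315+116896626=168423871; T_24,21=23×30107+2240315=2932776; T_24,22=23×253+30107=35926; T_24,23=23×1+253=276
r25: T_25,20=24×168423871+7234669596=11276842500; T_25,21=24×2932776+168423871=238810495; T_25,22=24×35926+2932776=3795000; T_25,23=24×276+35926=42550
Read c(25,20) = 11276842500, c(25,21) = 238810495, c(25,22) = 3795000, c(25,23) = 42550.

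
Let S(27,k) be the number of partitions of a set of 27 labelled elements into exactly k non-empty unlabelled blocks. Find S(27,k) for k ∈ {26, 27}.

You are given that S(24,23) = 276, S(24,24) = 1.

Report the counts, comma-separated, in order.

row 25: T[25][24]=24·1+276=300  T[25][25]=25·0+1=1
row 26: T[26][25]=25·1+300=325  T[26][26]=26·0+1=1
row 27: T[27][26]=26·1+325=351  T[27][27]=27·0+1=1
Read S(27,26) = 351, S(27,27) = 1.

351, 1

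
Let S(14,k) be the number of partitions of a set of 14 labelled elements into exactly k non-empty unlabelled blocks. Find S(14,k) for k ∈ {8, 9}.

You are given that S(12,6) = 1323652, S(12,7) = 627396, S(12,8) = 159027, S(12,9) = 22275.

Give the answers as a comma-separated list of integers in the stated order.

20912320, 5135130

r13: T_13,7=7×627396+1323652=5715424; T_13,8=8×159027+627396=1899612; T_13,9=9×22275+159027=359502
r14: T_14,8=8×1899612+5715424=20912320; T_14,9=9×359502+1899612=5135130
Read S(14,8) = 20912320, S(14,9) = 5135130.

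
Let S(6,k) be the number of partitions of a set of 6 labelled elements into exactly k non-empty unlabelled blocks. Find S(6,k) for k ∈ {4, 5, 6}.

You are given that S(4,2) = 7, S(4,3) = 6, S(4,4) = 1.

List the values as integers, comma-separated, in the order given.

@5  (5,3):6·3+7→25, (5,4):1·4+6→10, (5,5):0·5+1→1
@6  (6,4):10·4+25→65, (6,5):1·5+10→15, (6,6):0·6+1→1
Read S(6,4) = 65, S(6,5) = 15, S(6,6) = 1.

65, 15, 1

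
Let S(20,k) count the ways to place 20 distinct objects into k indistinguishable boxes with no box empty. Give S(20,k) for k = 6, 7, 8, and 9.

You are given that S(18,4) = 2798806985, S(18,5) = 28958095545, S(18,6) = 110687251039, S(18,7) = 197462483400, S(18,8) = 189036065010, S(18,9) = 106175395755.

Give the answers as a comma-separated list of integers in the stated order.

4306078895384, 11143554045652, 15170932662679, 12011282644725

@19  (19,5):28958095545·5+2798806985→147589284710, (19,6):110687251039·6+28958095545→693081601779, (19,7):197462483400·7+110687251039→1492924634839, (19,8):189036065010·8+197462483400→1709751003480, (19,9):106175395755·9+189036065010→1144614626805
@20  (20,6):693081601779·6+147589284710→4306078895384, (20,7):1492924634839·7+693081601779→11143554045652, (20,8):1709751003480·8+1492924634839→15170932662679, (20,9):1144614626805·9+1709751003480→12011282644725
Read S(20,6) = 4306078895384, S(20,7) = 11143554045652, S(20,8) = 15170932662679, S(20,9) = 12011282644725.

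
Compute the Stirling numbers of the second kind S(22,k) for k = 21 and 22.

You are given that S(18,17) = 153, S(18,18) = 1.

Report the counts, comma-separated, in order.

[19] T[19,18]:18*1+153=171 · T[19,19]:19*0+1=1
[20] T[20,19]:19*1+171=190 · T[20,20]:20*0+1=1
[21] T[21,20]:20*1+190=210 · T[21,21]:21*0+1=1
[22] T[22,21]:21*1+210=231 · T[22,22]:22*0+1=1
Read S(22,21) = 231, S(22,22) = 1.

231, 1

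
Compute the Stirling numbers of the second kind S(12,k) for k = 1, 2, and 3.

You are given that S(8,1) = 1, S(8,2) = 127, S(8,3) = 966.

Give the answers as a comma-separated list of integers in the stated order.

r9: T_9,1=1×1+0=1; T_9,2=2×127+1=255; T_9,3=3×966+127=3025
r10: T_10,1=1×1+0=1; T_10,2=2×255+1=511; T_10,3=3×3025+255=9330
r11: T_11,1=1×1+0=1; T_11,2=2×511+1=1023; T_11,3=3×9330+511=28501
r12: T_12,1=1×1+0=1; T_12,2=2×1023+1=2047; T_12,3=3×28501+1023=86526
Read S(12,1) = 1, S(12,2) = 2047, S(12,3) = 86526.

1, 2047, 86526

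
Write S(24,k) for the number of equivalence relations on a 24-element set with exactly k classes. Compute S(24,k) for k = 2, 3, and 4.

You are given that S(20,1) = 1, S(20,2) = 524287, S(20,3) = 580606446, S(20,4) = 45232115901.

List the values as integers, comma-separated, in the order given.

r21: T_21,1=1×1+0=1; T_21,2=2×524287+1=1048575; T_21,3=3×580606446+524287=1742343625; T_21,4=4×45232115901+580606446=181509070050
r22: T_22,1=1×1+0=1; T_22,2=2×1048575+1=2097151; T_22,3=3×1742343625+1048575=5228079450; T_22,4=4×181509070050+1742343625=727778623825
r23: T_23,1=1×1+0=1; T_23,2=2×2097151+1=4194303; T_23,3=3×5228079450+2097151=15686335501; T_23,4=4×727778623825+5228079450=2916342574750
r24: T_24,2=2×4194303+1=8388607; T_24,3=3×15686335501+4194303=47063200806; T_24,4=4×2916342574750+15686335501=11681056634501
Read S(24,2) = 8388607, S(24,3) = 47063200806, S(24,4) = 11681056634501.

8388607, 47063200806, 11681056634501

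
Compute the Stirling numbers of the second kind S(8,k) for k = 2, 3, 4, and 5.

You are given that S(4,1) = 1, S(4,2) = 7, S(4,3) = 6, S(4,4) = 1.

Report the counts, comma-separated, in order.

127, 966, 1701, 1050

i=5: T(5,1)=0+1·1=1 | T(5,2)=1+2·7=15 | T(5,3)=7+3·6=25 | T(5,4)=6+4·1=10 | T(5,5)=1+5·0=1
i=6: T(6,1)=0+1·1=1 | T(6,2)=1+2·15=31 | T(6,3)=15+3·25=90 | T(6,4)=25+4·10=65 | T(6,5)=10+5·1=15
i=7: T(7,1)=0+1·1=1 | T(7,2)=1+2·31=63 | T(7,3)=31+3·90=301 | T(7,4)=90+4·65=350 | T(7,5)=65+5·15=140
i=8: T(8,2)=1+2·63=127 | T(8,3)=63+3·301=966 | T(8,4)=301+4·350=1701 | T(8,5)=350+5·140=1050
Read S(8,2) = 127, S(8,3) = 966, S(8,4) = 1701, S(8,5) = 1050.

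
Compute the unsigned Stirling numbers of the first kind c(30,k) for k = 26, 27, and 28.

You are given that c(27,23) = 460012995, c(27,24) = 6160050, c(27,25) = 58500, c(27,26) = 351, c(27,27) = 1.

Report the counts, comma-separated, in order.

1122686019, 11921175, 90335

row 28: T[28][24]=27·6160050+460012995=626334345  T[28][25]=27·58500+6160050=7739550  T[28][26]=27·351+58500=67977  T[28][27]=27·1+351=378  T[28][28]=27·0+1=1
row 29: T[29][25]=28·7739550+626334345=843041745  T[29][26]=28·67977+7739550=9642906  T[29][27]=28·378+67977=78561  T[29][28]=28·1+378=406
row 30: T[30][26]=29·9642906+843041745=1122686019  T[30][27]=29·78561+9642906=11921175  T[30][28]=29·406+78561=90335
Read c(30,26) = 1122686019, c(30,27) = 11921175, c(30,28) = 90335.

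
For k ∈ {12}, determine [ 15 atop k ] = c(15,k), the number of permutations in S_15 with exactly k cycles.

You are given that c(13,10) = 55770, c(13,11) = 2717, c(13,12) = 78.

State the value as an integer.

143325

row 14: T[14][11]=13·2717+55770=91091  T[14][12]=13·78+2717=3731
row 15: T[15][12]=14·3731+91091=143325
Read c(15,12) = 143325.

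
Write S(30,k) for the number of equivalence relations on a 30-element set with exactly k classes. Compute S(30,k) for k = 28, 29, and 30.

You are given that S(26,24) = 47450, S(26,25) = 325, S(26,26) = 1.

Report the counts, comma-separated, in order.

r27: T_27,25=25×325+47450=55575; T_27,26=26×1+325=351; T_27,27=27×0+1=1
r28: T_28,26=26×351+55575=64701; T_28,27=27×1+351=378; T_28,28=28×0+1=1
r29: T_29,27=27×378+64701=74907; T_29,28=28×1+378=406; T_29,29=29×0+1=1
r30: T_30,28=28×406+74907=86275; T_30,29=29×1+406=435; T_30,30=30×0+1=1
Read S(30,28) = 86275, S(30,29) = 435, S(30,30) = 1.

86275, 435, 1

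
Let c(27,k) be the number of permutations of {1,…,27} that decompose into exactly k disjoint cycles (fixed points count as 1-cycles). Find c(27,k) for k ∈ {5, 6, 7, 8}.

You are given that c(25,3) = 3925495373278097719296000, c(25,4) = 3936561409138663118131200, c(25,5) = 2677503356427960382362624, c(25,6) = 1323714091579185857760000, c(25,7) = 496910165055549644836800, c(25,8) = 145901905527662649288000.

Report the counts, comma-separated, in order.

@26  (26,4):3936561409138663118131200·25+3925495373278097719296000→102339530601744675672576000, (26,5):2677503356427960382362624·25+3936561409138663118131200→70874145319837672677196800, (26,6):1323714091579185857760000·25+2677503356427960382362624→35770355645907606826362624, (26,7):496910165055549644836800·25+1323714091579185857760000→13746468217967926978680000, (26,8):145901905527662649288000·25+496910165055549644836800→4144457803247115877036800
@27  (27,5):70874145319837672677196800·26+102339530601744675672576000→1945067308917524165279692800, (27,6):35770355645907606826362624·26+70874145319837672677196800→1000903392113435450162625024, (27,7):13746468217967926978680000·26+35770355645907606826362624→393178529313073708272042624, (27,8):4144457803247115877036800·26+13746468217967926978680000→121502371102392939781636800
Read c(27,5) = 1945067308917524165279692800, c(27,6) = 1000903392113435450162625024, c(27,7) = 393178529313073708272042624, c(27,8) = 121502371102392939781636800.

1945067308917524165279692800, 1000903392113435450162625024, 393178529313073708272042624, 121502371102392939781636800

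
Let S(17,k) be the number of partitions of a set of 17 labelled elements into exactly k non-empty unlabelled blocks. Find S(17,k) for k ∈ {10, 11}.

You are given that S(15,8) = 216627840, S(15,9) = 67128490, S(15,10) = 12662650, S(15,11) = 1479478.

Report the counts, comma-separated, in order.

i=16: T(16,9)=216627840+9·67128490=820784250 | T(16,10)=67128490+10·12662650=193754990 | T(16,11)=12662650+11·1479478=28936908
i=17: T(17,10)=820784250+10·193754990=2758334150 | T(17,11)=193754990+11·28936908=512060978
Read S(17,10) = 2758334150, S(17,11) = 512060978.

2758334150, 512060978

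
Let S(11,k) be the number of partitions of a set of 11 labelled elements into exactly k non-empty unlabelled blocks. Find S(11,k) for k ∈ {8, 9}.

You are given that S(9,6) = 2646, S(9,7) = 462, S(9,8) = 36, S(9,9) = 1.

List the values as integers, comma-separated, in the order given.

11880, 1155

i=10: T(10,7)=2646+7·462=5880 | T(10,8)=462+8·36=750 | T(10,9)=36+9·1=45
i=11: T(11,8)=5880+8·750=11880 | T(11,9)=750+9·45=1155
Read S(11,8) = 11880, S(11,9) = 1155.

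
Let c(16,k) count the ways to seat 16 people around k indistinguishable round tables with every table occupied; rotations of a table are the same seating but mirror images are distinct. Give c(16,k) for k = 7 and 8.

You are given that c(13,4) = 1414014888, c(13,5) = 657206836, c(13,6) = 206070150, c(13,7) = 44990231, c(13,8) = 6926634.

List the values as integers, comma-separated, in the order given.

272803210680, 54631129553

i=14: T(14,5)=1414014888+13·657206836=9957703756 | T(14,6)=657206836+13·206070150=3336118786 | T(14,7)=206070150+13·44990231=790943153 | T(14,8)=44990231+13·6926634=135036473
i=15: T(15,6)=9957703756+14·3336118786=56663366760 | T(15,7)=3336118786+14·790943153=14409322928 | T(15,8)=790943153+14·135036473=2681453775
i=16: T(16,7)=56663366760+15·14409322928=272803210680 | T(16,8)=14409322928+15·2681453775=54631129553
Read c(16,7) = 272803210680, c(16,8) = 54631129553.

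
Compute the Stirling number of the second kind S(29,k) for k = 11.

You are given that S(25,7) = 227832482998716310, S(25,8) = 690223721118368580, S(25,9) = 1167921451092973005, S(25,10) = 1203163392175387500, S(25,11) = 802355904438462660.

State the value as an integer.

18059551225961878690915

[26] T[26,8]:8*690223721118368580+227832482998716310=5749622251945664950 · T[26,9]:9*1167921451092973005+690223721118368580=11201516780955125625 · T[26,10]:10*1203163392175387500+1167921451092973005=13199555372846848005 · T[26,11]:11*802355904438462660+1203163392175387500=10029078340998476760
[27] T[27,9]:9*11201516780955125625+5749622251945664950=106563273280541795575 · T[27,10]:10*13199555372846848005+11201516780955125625=143197070509423605675 · T[27,11]:11*10029078340998476760+13199555372846848005=123519417123830092365
[28] T[28,10]:10*143197070509423605675+106563273280541795575=1538533978374777852325 · T[28,11]:11*123519417123830092365+143197070509423605675=1501910658871554621690
[29] T[29,11]:11*1501910658871554621690+1538533978374777852325=18059551225961878690915
Read S(29,11) = 18059551225961878690915.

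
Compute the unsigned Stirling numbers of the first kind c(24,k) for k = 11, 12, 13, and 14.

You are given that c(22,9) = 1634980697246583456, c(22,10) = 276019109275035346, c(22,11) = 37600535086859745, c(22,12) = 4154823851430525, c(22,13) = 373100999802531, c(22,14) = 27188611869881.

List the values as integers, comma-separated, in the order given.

33081711368574204996, 4070384057007569521, 413356714301314056, 34701806448704206

row 23: T[23][10]=22·276019109275035346+1634980697246583456=7707401101297361068  T[23][11]=22·37600535086859745+276019109275035346=1103230881185949736  T[23][12]=22·4154823851430525+37600535086859745=129006659818331295  T[23][13]=22·373100999802531+4154823851430525=12363045847086207  T[23][14]=22·27188611869881+373100999802531=971250460939913
row 24: T[24][11]=23·1103230881185949736+7707401101297361068=33081711368574204996  T[24][12]=23·129006659818331295+1103230881185949736=4070384057007569521  T[24][13]=23·12363045847086207+129006659818331295=413356714301314056  T[24][14]=23·971250460939913+12363045847086207=34701806448704206
Read c(24,11) = 33081711368574204996, c(24,12) = 4070384057007569521, c(24,13) = 413356714301314056, c(24,14) = 34701806448704206.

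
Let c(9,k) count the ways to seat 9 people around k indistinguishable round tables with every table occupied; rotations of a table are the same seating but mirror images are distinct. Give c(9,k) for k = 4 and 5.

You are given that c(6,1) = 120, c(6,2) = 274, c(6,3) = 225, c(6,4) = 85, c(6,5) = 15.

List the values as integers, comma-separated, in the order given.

67284, 22449

i=7: T(7,2)=120+6·274=1764 | T(7,3)=274+6·225=1624 | T(7,4)=225+6·85=735 | T(7,5)=85+6·15=175
i=8: T(8,3)=1764+7·1624=13132 | T(8,4)=1624+7·735=6769 | T(8,5)=735+7·175=1960
i=9: T(9,4)=13132+8·6769=67284 | T(9,5)=6769+8·1960=22449
Read c(9,4) = 67284, c(9,5) = 22449.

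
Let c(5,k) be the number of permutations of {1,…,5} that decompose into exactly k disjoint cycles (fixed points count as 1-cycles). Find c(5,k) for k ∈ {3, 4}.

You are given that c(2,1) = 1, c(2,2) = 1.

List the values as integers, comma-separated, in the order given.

35, 10

i=3: T(3,1)=0+2·1=2 | T(3,2)=1+2·1=3 | T(3,3)=1+2·0=1
i=4: T(4,2)=2+3·3=11 | T(4,3)=3+3·1=6 | T(4,4)=1+3·0=1
i=5: T(5,3)=11+4·6=35 | T(5,4)=6+4·1=10
Read c(5,3) = 35, c(5,4) = 10.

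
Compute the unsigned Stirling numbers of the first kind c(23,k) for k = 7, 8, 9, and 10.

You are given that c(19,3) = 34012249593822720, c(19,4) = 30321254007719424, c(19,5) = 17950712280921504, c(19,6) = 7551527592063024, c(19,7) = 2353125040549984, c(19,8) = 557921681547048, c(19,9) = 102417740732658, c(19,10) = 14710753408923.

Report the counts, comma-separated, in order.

r20: T_20,4=19×30321254007719424+34012249593822720=610116075740491776; T_20,5=19×17950712280921504+30321254007719424=371384787345228000; T_20,6=19×7551527592063024+17950712280921504=161429736530118960; T_20,7=19×2353125040549984+7551527592063024=52260903362512720; T_20,8=19×557921681547048+2353125040549984=12953636989943896; T_20,9=19×102417740732658+557921681547048=2503858755467550; T_20,10=19×14710753408923+102417740732658=381922055502195
r21: T_21,5=20×371384787345228000+610116075740491776=8037811822645051776; T_21,6=20×161429736530118960+371384787345228000=3599979517947607200; T_21,7=20×52260903362512720+161429736530118960=1206647803780373360; T_21,8=20×12953636989943896+52260903362512720=311333643161390640; T_21,9=20×2503858755467550+12953636989943896=63030812099294896; T_21,10=20×381922055502195+2503858755467550=10142299865511450
r22: T_22,6=21×3599979517947607200+8037811822645051776=83637381699544802976; T_22,7=21×1206647803780373360+3599979517947607200=28939583397335447760; T_22,8=21×311333643161390640+1206647803780373360=7744654310169576800; T_22,9=21×63030812099294896+311333643161390640=1634980697246583456; T_22,10=21×10142299865511450+63030812099294896=276019109275035346
r23: T_23,7=22×28939583397335447760+83637381699544802976=720308216440924653696; T_23,8=22×7744654310169576800+28939583397335447760=199321978221066137360; T_23,9=22×1634980697246583456+7744654310169576800=43714229649594412832; T_23,10=22×276019109275035346+1634980697246583456=7707401101297361068
Read c(23,7) = 720308216440924653696, c(23,8) = 199321978221066137360, c(23,9) = 43714229649594412832, c(23,10) = 7707401101297361068.

720308216440924653696, 199321978221066137360, 43714229649594412832, 7707401101297361068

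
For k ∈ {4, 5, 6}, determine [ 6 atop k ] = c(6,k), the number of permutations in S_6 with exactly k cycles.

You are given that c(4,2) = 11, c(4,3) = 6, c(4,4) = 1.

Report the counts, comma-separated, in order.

85, 15, 1

i=5: T(5,3)=11+4·6=35 | T(5,4)=6+4·1=10 | T(5,5)=1+4·0=1
i=6: T(6,4)=35+5·10=85 | T(6,5)=10+5·1=15 | T(6,6)=1+5·0=1
Read c(6,4) = 85, c(6,5) = 15, c(6,6) = 1.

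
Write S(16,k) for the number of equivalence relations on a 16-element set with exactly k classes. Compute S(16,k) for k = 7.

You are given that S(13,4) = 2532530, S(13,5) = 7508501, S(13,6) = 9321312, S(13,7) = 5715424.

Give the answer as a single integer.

i=14: T(14,5)=2532530+5·7508501=40075035 | T(14,6)=7508501+6·9321312=63436373 | T(14,7)=9321312+7·5715424=49329280
i=15: T(15,6)=40075035+6·63436373=420693273 | T(15,7)=63436373+7·49329280=408741333
i=16: T(16,7)=420693273+7·408741333=3281882604
Read S(16,7) = 3281882604.

3281882604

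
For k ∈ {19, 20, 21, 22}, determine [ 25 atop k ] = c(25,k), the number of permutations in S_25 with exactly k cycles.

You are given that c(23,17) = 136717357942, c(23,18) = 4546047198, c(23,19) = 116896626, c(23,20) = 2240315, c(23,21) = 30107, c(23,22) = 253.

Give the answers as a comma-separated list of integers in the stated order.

row 24: T[24][18]=23·4546047198+136717357942=241276443496  T[24][19]=23·116896626+4546047198=7234669596  T[24][20]=23·2240315+116896626=168423871  T[24][21]=23·30107+2240315=2932776  T[24][22]=23·253+30107=35926
row 25: T[25][19]=24·7234669596+241276443496=414908513800  T[25][20]=24·168423871+7234669596=11276842500  T[25][21]=24·2932776+168423871=238810495  T[25][22]=24·35926+2932776=3795000
Read c(25,19) = 414908513800, c(25,20) = 11276842500, c(25,21) = 238810495, c(25,22) = 3795000.

414908513800, 11276842500, 238810495, 3795000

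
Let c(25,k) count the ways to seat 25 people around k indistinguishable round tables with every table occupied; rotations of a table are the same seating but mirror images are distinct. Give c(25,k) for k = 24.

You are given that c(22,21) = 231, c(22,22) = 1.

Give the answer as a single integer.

r23: T_23,22=22×1+231=253; T_23,23=22×0+1=1
r24: T_24,23=23×1+253=276; T_24,24=23×0+1=1
r25: T_25,24=24×1+276=300
Read c(25,24) = 300.

300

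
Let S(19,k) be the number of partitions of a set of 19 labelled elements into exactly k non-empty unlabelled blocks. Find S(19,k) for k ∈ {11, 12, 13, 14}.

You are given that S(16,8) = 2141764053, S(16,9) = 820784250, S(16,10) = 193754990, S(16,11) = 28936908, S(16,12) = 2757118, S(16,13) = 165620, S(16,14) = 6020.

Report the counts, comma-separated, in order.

i=17: T(17,9)=2141764053+9·820784250=9528822303 | T(17,10)=820784250+10·193754990=2758334150 | T(17,11)=193754990+11·28936908=512060978 | T(17,12)=28936908+12·2757118=62022324 | T(17,13)=2757118+13·165620=4910178 | T(17,14)=165620+14·6020=249900
i=18: T(18,10)=9528822303+10·2758334150=37112163803 | T(18,11)=2758334150+11·512060978=8391004908 | T(18,12)=512060978+12·62022324=1256328866 | T(18,13)=62022324+13·4910178=125854638 | T(18,14)=4910178+14·249900=8408778
i=19: T(19,11)=37112163803+11·8391004908=129413217791 | T(19,12)=8391004908+12·1256328866=23466951300 | T(19,13)=1256328866+13·125854638=2892439160 | T(19,14)=125854638+14·8408778=243577530
Read S(19,11) = 129413217791, S(19,12) = 23466951300, S(19,13) = 2892439160, S(19,14) = 243577530.

129413217791, 23466951300, 2892439160, 243577530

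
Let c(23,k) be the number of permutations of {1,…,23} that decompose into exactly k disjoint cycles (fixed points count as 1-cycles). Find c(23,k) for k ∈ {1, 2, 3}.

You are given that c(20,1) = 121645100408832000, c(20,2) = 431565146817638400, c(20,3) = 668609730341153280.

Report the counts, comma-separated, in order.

@21  (21,1):121645100408832000·20+0→2432902008176640000, (21,2):431565146817638400·20+121645100408832000→8752948036761600000, (21,3):668609730341153280·20+431565146817638400→13803759753640704000
@22  (22,1):2432902008176640000·21+0→51090942171709440000, (22,2):8752948036761600000·21+2432902008176640000→186244810780170240000, (22,3):13803759753640704000·21+8752948036761600000→298631902863216384000
@23  (23,1):51090942171709440000·22+0→1124000727777607680000, (23,2):186244810780170240000·22+51090942171709440000→4148476779335454720000, (23,3):298631902863216384000·22+186244810780170240000→6756146673770930688000
Read c(23,1) = 1124000727777607680000, c(23,2) = 4148476779335454720000, c(23,3) = 6756146673770930688000.

1124000727777607680000, 4148476779335454720000, 6756146673770930688000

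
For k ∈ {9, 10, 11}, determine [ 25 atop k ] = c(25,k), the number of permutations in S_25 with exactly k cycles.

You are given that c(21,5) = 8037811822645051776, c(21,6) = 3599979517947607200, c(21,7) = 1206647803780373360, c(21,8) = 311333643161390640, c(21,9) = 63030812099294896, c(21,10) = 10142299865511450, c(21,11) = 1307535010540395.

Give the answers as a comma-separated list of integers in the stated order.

34218695959407148992880, 6508376179668146850000, 1014945527825214637300

[22] T[22,6]:21*3599979517947607200+8037811822645051776=83637381699544802976 · T[22,7]:21*1206647803780373360+3599979517947607200=28939583397335447760 · T[22,8]:21*311333643161390640+1206647803780373360=7744654310169576800 · T[22,9]:21*63030812099294896+311333643161390640=1634980697246583456 · T[22,10]:21*10142299865511450+63030812099294896=276019109275035346 · T[22,11]:21*1307535010540395+10142299865511450=37600535086859745
[23] T[23,7]:22*28939583397335447760+83637381699544802976=720308216440924653696 · T[23,8]:22*7744654310169576800+28939583397335447760=199321978221066137360 · T[23,9]:22*1634980697246583456+7744654310169576800=43714229649594412832 · T[23,10]:22*276019109275035346+1634980697246583456=7707401101297361068 · T[23,11]:22*37600535086859745+276019109275035346=1103230881185949736
[24] T[24,8]:23*199321978221066137360+720308216440924653696=5304713715525445812976 · T[24,9]:23*43714229649594412832+199321978221066137360=1204749260161737632496 · T[24,10]:23*7707401101297361068+43714229649594412832=220984454979433717396 · T[24,11]:23*1103230881185949736+7707401101297361068=33081711368574204996
[25] T[25,9]:24*1204749260161737632496+5304713715525445812976=34218695959407148992880 · T[25,10]:24*220984454979433717396+1204749260161737632496=6508376179668146850000 · T[25,11]:24*33081711368574204996+220984454979433717396=1014945527825214637300
Read c(25,9) = 34218695959407148992880, c(25,10) = 6508376179668146850000, c(25,11) = 1014945527825214637300.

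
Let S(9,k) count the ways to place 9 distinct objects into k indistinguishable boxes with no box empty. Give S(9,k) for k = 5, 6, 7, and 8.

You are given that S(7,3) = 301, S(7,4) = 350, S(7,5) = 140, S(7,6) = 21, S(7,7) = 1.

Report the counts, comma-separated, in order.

[8] T[8,4]:4*350+301=1701 · T[8,5]:5*140+350=1050 · T[8,6]:6*21+140=266 · T[8,7]:7*1+21=28 · T[8,8]:8*0+1=1
[9] T[9,5]:5*1050+1701=6951 · T[9,6]:6*266+1050=2646 · T[9,7]:7*28+266=462 · T[9,8]:8*1+28=36
Read S(9,5) = 6951, S(9,6) = 2646, S(9,7) = 462, S(9,8) = 36.

6951, 2646, 462, 36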